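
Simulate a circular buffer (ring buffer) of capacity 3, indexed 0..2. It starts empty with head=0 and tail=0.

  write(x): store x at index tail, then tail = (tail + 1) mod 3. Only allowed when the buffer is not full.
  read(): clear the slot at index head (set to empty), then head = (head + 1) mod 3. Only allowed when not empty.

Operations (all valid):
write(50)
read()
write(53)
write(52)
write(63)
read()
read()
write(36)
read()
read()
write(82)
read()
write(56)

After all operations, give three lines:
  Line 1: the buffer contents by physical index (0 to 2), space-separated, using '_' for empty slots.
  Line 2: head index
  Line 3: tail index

write(50): buf=[50 _ _], head=0, tail=1, size=1
read(): buf=[_ _ _], head=1, tail=1, size=0
write(53): buf=[_ 53 _], head=1, tail=2, size=1
write(52): buf=[_ 53 52], head=1, tail=0, size=2
write(63): buf=[63 53 52], head=1, tail=1, size=3
read(): buf=[63 _ 52], head=2, tail=1, size=2
read(): buf=[63 _ _], head=0, tail=1, size=1
write(36): buf=[63 36 _], head=0, tail=2, size=2
read(): buf=[_ 36 _], head=1, tail=2, size=1
read(): buf=[_ _ _], head=2, tail=2, size=0
write(82): buf=[_ _ 82], head=2, tail=0, size=1
read(): buf=[_ _ _], head=0, tail=0, size=0
write(56): buf=[56 _ _], head=0, tail=1, size=1

Answer: 56 _ _
0
1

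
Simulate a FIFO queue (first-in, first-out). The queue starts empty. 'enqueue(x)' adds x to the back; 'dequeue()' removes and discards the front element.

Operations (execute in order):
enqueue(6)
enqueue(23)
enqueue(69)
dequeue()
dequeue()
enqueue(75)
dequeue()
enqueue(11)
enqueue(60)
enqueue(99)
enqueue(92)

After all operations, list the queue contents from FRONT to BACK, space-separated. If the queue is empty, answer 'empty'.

Answer: 75 11 60 99 92

Derivation:
enqueue(6): [6]
enqueue(23): [6, 23]
enqueue(69): [6, 23, 69]
dequeue(): [23, 69]
dequeue(): [69]
enqueue(75): [69, 75]
dequeue(): [75]
enqueue(11): [75, 11]
enqueue(60): [75, 11, 60]
enqueue(99): [75, 11, 60, 99]
enqueue(92): [75, 11, 60, 99, 92]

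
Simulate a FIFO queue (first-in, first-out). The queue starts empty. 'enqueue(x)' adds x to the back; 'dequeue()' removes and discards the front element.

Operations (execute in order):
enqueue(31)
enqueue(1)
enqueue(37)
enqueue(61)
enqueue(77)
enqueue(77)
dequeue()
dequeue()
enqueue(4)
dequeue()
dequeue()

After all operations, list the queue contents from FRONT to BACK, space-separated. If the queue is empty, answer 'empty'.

Answer: 77 77 4

Derivation:
enqueue(31): [31]
enqueue(1): [31, 1]
enqueue(37): [31, 1, 37]
enqueue(61): [31, 1, 37, 61]
enqueue(77): [31, 1, 37, 61, 77]
enqueue(77): [31, 1, 37, 61, 77, 77]
dequeue(): [1, 37, 61, 77, 77]
dequeue(): [37, 61, 77, 77]
enqueue(4): [37, 61, 77, 77, 4]
dequeue(): [61, 77, 77, 4]
dequeue(): [77, 77, 4]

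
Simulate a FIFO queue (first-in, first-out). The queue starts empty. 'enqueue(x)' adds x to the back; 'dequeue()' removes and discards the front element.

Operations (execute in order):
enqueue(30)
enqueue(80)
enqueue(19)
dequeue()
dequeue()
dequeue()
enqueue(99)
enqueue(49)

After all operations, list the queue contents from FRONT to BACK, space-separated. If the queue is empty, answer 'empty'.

enqueue(30): [30]
enqueue(80): [30, 80]
enqueue(19): [30, 80, 19]
dequeue(): [80, 19]
dequeue(): [19]
dequeue(): []
enqueue(99): [99]
enqueue(49): [99, 49]

Answer: 99 49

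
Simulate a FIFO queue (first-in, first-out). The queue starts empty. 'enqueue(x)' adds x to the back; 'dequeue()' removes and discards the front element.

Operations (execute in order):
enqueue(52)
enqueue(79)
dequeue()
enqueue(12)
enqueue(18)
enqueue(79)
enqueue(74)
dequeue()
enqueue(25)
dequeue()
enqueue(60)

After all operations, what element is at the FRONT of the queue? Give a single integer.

enqueue(52): queue = [52]
enqueue(79): queue = [52, 79]
dequeue(): queue = [79]
enqueue(12): queue = [79, 12]
enqueue(18): queue = [79, 12, 18]
enqueue(79): queue = [79, 12, 18, 79]
enqueue(74): queue = [79, 12, 18, 79, 74]
dequeue(): queue = [12, 18, 79, 74]
enqueue(25): queue = [12, 18, 79, 74, 25]
dequeue(): queue = [18, 79, 74, 25]
enqueue(60): queue = [18, 79, 74, 25, 60]

Answer: 18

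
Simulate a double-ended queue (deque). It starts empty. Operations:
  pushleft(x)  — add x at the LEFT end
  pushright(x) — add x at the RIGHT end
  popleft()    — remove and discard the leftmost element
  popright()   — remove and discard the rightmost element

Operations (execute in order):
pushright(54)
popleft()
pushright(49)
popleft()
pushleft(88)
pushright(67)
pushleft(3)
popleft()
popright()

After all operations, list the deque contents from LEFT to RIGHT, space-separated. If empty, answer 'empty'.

pushright(54): [54]
popleft(): []
pushright(49): [49]
popleft(): []
pushleft(88): [88]
pushright(67): [88, 67]
pushleft(3): [3, 88, 67]
popleft(): [88, 67]
popright(): [88]

Answer: 88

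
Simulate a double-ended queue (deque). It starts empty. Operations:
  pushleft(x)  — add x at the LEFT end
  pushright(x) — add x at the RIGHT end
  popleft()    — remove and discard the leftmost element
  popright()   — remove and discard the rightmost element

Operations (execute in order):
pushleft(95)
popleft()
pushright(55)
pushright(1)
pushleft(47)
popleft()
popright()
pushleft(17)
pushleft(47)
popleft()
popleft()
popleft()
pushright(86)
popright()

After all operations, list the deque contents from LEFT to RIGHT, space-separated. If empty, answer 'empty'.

Answer: empty

Derivation:
pushleft(95): [95]
popleft(): []
pushright(55): [55]
pushright(1): [55, 1]
pushleft(47): [47, 55, 1]
popleft(): [55, 1]
popright(): [55]
pushleft(17): [17, 55]
pushleft(47): [47, 17, 55]
popleft(): [17, 55]
popleft(): [55]
popleft(): []
pushright(86): [86]
popright(): []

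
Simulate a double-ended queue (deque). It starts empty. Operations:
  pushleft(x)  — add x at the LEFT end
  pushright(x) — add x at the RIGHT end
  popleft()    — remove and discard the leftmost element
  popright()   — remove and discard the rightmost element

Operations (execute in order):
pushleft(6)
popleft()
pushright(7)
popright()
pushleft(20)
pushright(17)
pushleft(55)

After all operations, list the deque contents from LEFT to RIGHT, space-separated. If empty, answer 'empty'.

pushleft(6): [6]
popleft(): []
pushright(7): [7]
popright(): []
pushleft(20): [20]
pushright(17): [20, 17]
pushleft(55): [55, 20, 17]

Answer: 55 20 17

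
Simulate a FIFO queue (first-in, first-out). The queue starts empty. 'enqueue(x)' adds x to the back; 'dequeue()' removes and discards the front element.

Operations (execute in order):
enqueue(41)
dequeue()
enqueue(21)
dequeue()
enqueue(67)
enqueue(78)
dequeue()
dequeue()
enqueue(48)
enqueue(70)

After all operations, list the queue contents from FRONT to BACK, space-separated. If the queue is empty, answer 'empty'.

enqueue(41): [41]
dequeue(): []
enqueue(21): [21]
dequeue(): []
enqueue(67): [67]
enqueue(78): [67, 78]
dequeue(): [78]
dequeue(): []
enqueue(48): [48]
enqueue(70): [48, 70]

Answer: 48 70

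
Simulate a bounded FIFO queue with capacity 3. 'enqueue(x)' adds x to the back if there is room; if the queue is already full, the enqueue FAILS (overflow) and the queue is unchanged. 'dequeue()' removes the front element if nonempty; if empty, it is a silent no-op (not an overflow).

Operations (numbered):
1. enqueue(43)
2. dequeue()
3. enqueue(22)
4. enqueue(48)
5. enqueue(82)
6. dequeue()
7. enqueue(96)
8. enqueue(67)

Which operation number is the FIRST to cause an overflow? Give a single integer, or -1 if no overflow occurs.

Answer: 8

Derivation:
1. enqueue(43): size=1
2. dequeue(): size=0
3. enqueue(22): size=1
4. enqueue(48): size=2
5. enqueue(82): size=3
6. dequeue(): size=2
7. enqueue(96): size=3
8. enqueue(67): size=3=cap → OVERFLOW (fail)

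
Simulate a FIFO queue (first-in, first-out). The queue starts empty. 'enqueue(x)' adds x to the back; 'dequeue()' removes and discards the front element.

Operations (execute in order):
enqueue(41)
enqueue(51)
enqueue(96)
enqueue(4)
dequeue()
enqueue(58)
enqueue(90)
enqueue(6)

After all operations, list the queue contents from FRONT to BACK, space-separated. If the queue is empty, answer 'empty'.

Answer: 51 96 4 58 90 6

Derivation:
enqueue(41): [41]
enqueue(51): [41, 51]
enqueue(96): [41, 51, 96]
enqueue(4): [41, 51, 96, 4]
dequeue(): [51, 96, 4]
enqueue(58): [51, 96, 4, 58]
enqueue(90): [51, 96, 4, 58, 90]
enqueue(6): [51, 96, 4, 58, 90, 6]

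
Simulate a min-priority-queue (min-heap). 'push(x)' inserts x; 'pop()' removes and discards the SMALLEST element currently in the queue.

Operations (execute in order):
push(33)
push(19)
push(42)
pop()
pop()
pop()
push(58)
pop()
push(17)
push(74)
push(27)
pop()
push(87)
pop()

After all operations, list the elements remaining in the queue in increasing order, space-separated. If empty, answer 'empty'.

Answer: 74 87

Derivation:
push(33): heap contents = [33]
push(19): heap contents = [19, 33]
push(42): heap contents = [19, 33, 42]
pop() → 19: heap contents = [33, 42]
pop() → 33: heap contents = [42]
pop() → 42: heap contents = []
push(58): heap contents = [58]
pop() → 58: heap contents = []
push(17): heap contents = [17]
push(74): heap contents = [17, 74]
push(27): heap contents = [17, 27, 74]
pop() → 17: heap contents = [27, 74]
push(87): heap contents = [27, 74, 87]
pop() → 27: heap contents = [74, 87]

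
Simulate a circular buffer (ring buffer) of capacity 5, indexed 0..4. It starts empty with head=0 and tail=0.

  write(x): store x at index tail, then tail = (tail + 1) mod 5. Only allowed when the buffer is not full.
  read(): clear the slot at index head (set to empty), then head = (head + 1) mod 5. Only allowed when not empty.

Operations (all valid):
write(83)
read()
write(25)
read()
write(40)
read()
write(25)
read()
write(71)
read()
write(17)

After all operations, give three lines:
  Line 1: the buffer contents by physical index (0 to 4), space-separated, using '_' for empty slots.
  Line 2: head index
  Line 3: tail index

Answer: 17 _ _ _ _
0
1

Derivation:
write(83): buf=[83 _ _ _ _], head=0, tail=1, size=1
read(): buf=[_ _ _ _ _], head=1, tail=1, size=0
write(25): buf=[_ 25 _ _ _], head=1, tail=2, size=1
read(): buf=[_ _ _ _ _], head=2, tail=2, size=0
write(40): buf=[_ _ 40 _ _], head=2, tail=3, size=1
read(): buf=[_ _ _ _ _], head=3, tail=3, size=0
write(25): buf=[_ _ _ 25 _], head=3, tail=4, size=1
read(): buf=[_ _ _ _ _], head=4, tail=4, size=0
write(71): buf=[_ _ _ _ 71], head=4, tail=0, size=1
read(): buf=[_ _ _ _ _], head=0, tail=0, size=0
write(17): buf=[17 _ _ _ _], head=0, tail=1, size=1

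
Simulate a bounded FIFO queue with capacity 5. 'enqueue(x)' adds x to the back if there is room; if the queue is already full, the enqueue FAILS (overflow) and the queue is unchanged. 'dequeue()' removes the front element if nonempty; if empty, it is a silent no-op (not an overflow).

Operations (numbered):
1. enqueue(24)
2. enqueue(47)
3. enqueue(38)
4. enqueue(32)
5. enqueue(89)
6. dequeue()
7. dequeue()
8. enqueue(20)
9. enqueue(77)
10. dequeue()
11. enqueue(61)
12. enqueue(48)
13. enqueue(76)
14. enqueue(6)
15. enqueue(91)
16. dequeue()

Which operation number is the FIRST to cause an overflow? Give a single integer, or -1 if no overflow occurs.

1. enqueue(24): size=1
2. enqueue(47): size=2
3. enqueue(38): size=3
4. enqueue(32): size=4
5. enqueue(89): size=5
6. dequeue(): size=4
7. dequeue(): size=3
8. enqueue(20): size=4
9. enqueue(77): size=5
10. dequeue(): size=4
11. enqueue(61): size=5
12. enqueue(48): size=5=cap → OVERFLOW (fail)
13. enqueue(76): size=5=cap → OVERFLOW (fail)
14. enqueue(6): size=5=cap → OVERFLOW (fail)
15. enqueue(91): size=5=cap → OVERFLOW (fail)
16. dequeue(): size=4

Answer: 12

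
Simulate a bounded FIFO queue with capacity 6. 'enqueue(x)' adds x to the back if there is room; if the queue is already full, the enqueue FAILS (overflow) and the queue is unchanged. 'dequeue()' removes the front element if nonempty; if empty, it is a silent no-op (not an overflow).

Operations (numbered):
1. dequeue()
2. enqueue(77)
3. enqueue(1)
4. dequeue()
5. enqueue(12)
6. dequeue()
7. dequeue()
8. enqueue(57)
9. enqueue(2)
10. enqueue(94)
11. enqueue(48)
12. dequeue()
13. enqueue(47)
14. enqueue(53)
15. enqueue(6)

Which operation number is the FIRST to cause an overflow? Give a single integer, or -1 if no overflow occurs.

1. dequeue(): empty, no-op, size=0
2. enqueue(77): size=1
3. enqueue(1): size=2
4. dequeue(): size=1
5. enqueue(12): size=2
6. dequeue(): size=1
7. dequeue(): size=0
8. enqueue(57): size=1
9. enqueue(2): size=2
10. enqueue(94): size=3
11. enqueue(48): size=4
12. dequeue(): size=3
13. enqueue(47): size=4
14. enqueue(53): size=5
15. enqueue(6): size=6

Answer: -1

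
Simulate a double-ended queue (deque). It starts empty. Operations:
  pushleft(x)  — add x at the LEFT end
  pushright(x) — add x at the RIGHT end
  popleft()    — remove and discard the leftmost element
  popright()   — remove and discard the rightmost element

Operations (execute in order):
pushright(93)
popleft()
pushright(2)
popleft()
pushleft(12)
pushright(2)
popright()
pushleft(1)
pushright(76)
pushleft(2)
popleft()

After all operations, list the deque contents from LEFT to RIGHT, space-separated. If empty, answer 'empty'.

Answer: 1 12 76

Derivation:
pushright(93): [93]
popleft(): []
pushright(2): [2]
popleft(): []
pushleft(12): [12]
pushright(2): [12, 2]
popright(): [12]
pushleft(1): [1, 12]
pushright(76): [1, 12, 76]
pushleft(2): [2, 1, 12, 76]
popleft(): [1, 12, 76]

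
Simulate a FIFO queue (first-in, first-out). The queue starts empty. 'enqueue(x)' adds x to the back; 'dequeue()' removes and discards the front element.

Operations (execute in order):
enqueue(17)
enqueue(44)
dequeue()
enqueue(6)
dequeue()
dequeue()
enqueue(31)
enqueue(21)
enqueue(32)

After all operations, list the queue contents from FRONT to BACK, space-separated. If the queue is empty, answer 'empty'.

Answer: 31 21 32

Derivation:
enqueue(17): [17]
enqueue(44): [17, 44]
dequeue(): [44]
enqueue(6): [44, 6]
dequeue(): [6]
dequeue(): []
enqueue(31): [31]
enqueue(21): [31, 21]
enqueue(32): [31, 21, 32]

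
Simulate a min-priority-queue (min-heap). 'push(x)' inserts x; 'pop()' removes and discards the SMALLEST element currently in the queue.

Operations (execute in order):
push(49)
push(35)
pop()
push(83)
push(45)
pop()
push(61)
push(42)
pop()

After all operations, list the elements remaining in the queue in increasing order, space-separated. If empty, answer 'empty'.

Answer: 49 61 83

Derivation:
push(49): heap contents = [49]
push(35): heap contents = [35, 49]
pop() → 35: heap contents = [49]
push(83): heap contents = [49, 83]
push(45): heap contents = [45, 49, 83]
pop() → 45: heap contents = [49, 83]
push(61): heap contents = [49, 61, 83]
push(42): heap contents = [42, 49, 61, 83]
pop() → 42: heap contents = [49, 61, 83]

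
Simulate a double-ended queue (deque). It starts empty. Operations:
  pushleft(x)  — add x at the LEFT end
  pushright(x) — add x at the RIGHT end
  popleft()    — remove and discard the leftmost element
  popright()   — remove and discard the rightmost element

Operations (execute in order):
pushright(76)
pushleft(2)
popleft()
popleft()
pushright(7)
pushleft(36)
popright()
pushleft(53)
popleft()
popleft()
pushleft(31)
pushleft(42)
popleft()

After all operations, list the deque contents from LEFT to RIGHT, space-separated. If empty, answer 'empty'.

Answer: 31

Derivation:
pushright(76): [76]
pushleft(2): [2, 76]
popleft(): [76]
popleft(): []
pushright(7): [7]
pushleft(36): [36, 7]
popright(): [36]
pushleft(53): [53, 36]
popleft(): [36]
popleft(): []
pushleft(31): [31]
pushleft(42): [42, 31]
popleft(): [31]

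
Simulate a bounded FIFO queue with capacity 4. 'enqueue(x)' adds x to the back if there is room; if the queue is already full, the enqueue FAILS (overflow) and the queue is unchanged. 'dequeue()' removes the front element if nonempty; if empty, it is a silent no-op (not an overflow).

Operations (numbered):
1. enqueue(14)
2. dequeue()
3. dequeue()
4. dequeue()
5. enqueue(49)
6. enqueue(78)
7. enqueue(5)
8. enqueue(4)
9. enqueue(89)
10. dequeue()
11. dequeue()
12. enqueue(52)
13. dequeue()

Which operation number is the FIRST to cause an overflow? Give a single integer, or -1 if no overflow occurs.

Answer: 9

Derivation:
1. enqueue(14): size=1
2. dequeue(): size=0
3. dequeue(): empty, no-op, size=0
4. dequeue(): empty, no-op, size=0
5. enqueue(49): size=1
6. enqueue(78): size=2
7. enqueue(5): size=3
8. enqueue(4): size=4
9. enqueue(89): size=4=cap → OVERFLOW (fail)
10. dequeue(): size=3
11. dequeue(): size=2
12. enqueue(52): size=3
13. dequeue(): size=2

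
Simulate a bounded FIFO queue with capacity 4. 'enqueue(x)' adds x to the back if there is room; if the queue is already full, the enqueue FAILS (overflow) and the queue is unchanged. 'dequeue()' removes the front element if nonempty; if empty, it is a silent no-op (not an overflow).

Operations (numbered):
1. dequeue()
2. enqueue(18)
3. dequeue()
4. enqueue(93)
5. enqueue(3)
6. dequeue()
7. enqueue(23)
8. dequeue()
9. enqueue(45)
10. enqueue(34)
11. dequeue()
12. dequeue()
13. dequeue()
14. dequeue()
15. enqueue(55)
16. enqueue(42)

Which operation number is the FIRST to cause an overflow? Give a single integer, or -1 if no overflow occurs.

Answer: -1

Derivation:
1. dequeue(): empty, no-op, size=0
2. enqueue(18): size=1
3. dequeue(): size=0
4. enqueue(93): size=1
5. enqueue(3): size=2
6. dequeue(): size=1
7. enqueue(23): size=2
8. dequeue(): size=1
9. enqueue(45): size=2
10. enqueue(34): size=3
11. dequeue(): size=2
12. dequeue(): size=1
13. dequeue(): size=0
14. dequeue(): empty, no-op, size=0
15. enqueue(55): size=1
16. enqueue(42): size=2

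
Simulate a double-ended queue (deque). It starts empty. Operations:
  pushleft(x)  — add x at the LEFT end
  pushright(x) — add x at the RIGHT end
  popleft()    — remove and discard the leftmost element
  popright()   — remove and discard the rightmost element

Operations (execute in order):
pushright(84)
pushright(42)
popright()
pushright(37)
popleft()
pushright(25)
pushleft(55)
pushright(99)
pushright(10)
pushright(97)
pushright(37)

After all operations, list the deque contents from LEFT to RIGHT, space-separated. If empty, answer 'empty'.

Answer: 55 37 25 99 10 97 37

Derivation:
pushright(84): [84]
pushright(42): [84, 42]
popright(): [84]
pushright(37): [84, 37]
popleft(): [37]
pushright(25): [37, 25]
pushleft(55): [55, 37, 25]
pushright(99): [55, 37, 25, 99]
pushright(10): [55, 37, 25, 99, 10]
pushright(97): [55, 37, 25, 99, 10, 97]
pushright(37): [55, 37, 25, 99, 10, 97, 37]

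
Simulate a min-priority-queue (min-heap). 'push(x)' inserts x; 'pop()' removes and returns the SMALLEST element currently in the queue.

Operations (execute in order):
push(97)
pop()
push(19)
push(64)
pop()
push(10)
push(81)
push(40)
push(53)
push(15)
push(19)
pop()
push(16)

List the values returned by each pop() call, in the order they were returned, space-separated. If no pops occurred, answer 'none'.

push(97): heap contents = [97]
pop() → 97: heap contents = []
push(19): heap contents = [19]
push(64): heap contents = [19, 64]
pop() → 19: heap contents = [64]
push(10): heap contents = [10, 64]
push(81): heap contents = [10, 64, 81]
push(40): heap contents = [10, 40, 64, 81]
push(53): heap contents = [10, 40, 53, 64, 81]
push(15): heap contents = [10, 15, 40, 53, 64, 81]
push(19): heap contents = [10, 15, 19, 40, 53, 64, 81]
pop() → 10: heap contents = [15, 19, 40, 53, 64, 81]
push(16): heap contents = [15, 16, 19, 40, 53, 64, 81]

Answer: 97 19 10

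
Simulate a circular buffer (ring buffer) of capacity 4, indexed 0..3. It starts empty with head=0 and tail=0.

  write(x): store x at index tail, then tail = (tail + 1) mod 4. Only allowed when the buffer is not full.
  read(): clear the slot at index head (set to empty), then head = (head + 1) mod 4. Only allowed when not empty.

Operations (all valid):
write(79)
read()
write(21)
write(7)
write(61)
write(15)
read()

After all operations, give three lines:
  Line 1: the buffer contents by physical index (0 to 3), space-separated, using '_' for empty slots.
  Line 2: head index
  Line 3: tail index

write(79): buf=[79 _ _ _], head=0, tail=1, size=1
read(): buf=[_ _ _ _], head=1, tail=1, size=0
write(21): buf=[_ 21 _ _], head=1, tail=2, size=1
write(7): buf=[_ 21 7 _], head=1, tail=3, size=2
write(61): buf=[_ 21 7 61], head=1, tail=0, size=3
write(15): buf=[15 21 7 61], head=1, tail=1, size=4
read(): buf=[15 _ 7 61], head=2, tail=1, size=3

Answer: 15 _ 7 61
2
1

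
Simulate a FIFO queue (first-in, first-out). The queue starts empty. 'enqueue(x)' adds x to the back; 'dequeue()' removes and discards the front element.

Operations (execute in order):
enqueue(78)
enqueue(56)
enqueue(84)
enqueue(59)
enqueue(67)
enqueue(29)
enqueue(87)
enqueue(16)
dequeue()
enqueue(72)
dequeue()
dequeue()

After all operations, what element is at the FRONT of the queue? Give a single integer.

enqueue(78): queue = [78]
enqueue(56): queue = [78, 56]
enqueue(84): queue = [78, 56, 84]
enqueue(59): queue = [78, 56, 84, 59]
enqueue(67): queue = [78, 56, 84, 59, 67]
enqueue(29): queue = [78, 56, 84, 59, 67, 29]
enqueue(87): queue = [78, 56, 84, 59, 67, 29, 87]
enqueue(16): queue = [78, 56, 84, 59, 67, 29, 87, 16]
dequeue(): queue = [56, 84, 59, 67, 29, 87, 16]
enqueue(72): queue = [56, 84, 59, 67, 29, 87, 16, 72]
dequeue(): queue = [84, 59, 67, 29, 87, 16, 72]
dequeue(): queue = [59, 67, 29, 87, 16, 72]

Answer: 59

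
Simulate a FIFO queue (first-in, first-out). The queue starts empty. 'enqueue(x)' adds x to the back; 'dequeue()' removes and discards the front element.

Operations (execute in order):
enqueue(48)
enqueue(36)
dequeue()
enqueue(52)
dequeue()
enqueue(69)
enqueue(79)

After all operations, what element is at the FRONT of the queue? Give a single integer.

enqueue(48): queue = [48]
enqueue(36): queue = [48, 36]
dequeue(): queue = [36]
enqueue(52): queue = [36, 52]
dequeue(): queue = [52]
enqueue(69): queue = [52, 69]
enqueue(79): queue = [52, 69, 79]

Answer: 52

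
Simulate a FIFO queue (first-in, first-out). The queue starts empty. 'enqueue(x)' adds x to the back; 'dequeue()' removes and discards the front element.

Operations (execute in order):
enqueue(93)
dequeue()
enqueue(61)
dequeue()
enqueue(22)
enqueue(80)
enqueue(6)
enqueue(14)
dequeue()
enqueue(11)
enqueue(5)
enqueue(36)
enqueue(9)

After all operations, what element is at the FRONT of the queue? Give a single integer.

Answer: 80

Derivation:
enqueue(93): queue = [93]
dequeue(): queue = []
enqueue(61): queue = [61]
dequeue(): queue = []
enqueue(22): queue = [22]
enqueue(80): queue = [22, 80]
enqueue(6): queue = [22, 80, 6]
enqueue(14): queue = [22, 80, 6, 14]
dequeue(): queue = [80, 6, 14]
enqueue(11): queue = [80, 6, 14, 11]
enqueue(5): queue = [80, 6, 14, 11, 5]
enqueue(36): queue = [80, 6, 14, 11, 5, 36]
enqueue(9): queue = [80, 6, 14, 11, 5, 36, 9]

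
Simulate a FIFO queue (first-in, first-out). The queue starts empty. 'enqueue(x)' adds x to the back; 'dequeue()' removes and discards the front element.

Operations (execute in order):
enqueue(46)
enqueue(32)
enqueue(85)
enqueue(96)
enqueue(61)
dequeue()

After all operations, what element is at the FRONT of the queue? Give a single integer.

enqueue(46): queue = [46]
enqueue(32): queue = [46, 32]
enqueue(85): queue = [46, 32, 85]
enqueue(96): queue = [46, 32, 85, 96]
enqueue(61): queue = [46, 32, 85, 96, 61]
dequeue(): queue = [32, 85, 96, 61]

Answer: 32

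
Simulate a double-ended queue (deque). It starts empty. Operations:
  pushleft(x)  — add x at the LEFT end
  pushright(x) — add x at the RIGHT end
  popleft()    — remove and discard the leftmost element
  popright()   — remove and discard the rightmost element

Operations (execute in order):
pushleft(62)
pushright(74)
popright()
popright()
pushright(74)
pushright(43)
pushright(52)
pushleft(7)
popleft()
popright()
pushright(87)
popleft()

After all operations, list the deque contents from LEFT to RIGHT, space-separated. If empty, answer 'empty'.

pushleft(62): [62]
pushright(74): [62, 74]
popright(): [62]
popright(): []
pushright(74): [74]
pushright(43): [74, 43]
pushright(52): [74, 43, 52]
pushleft(7): [7, 74, 43, 52]
popleft(): [74, 43, 52]
popright(): [74, 43]
pushright(87): [74, 43, 87]
popleft(): [43, 87]

Answer: 43 87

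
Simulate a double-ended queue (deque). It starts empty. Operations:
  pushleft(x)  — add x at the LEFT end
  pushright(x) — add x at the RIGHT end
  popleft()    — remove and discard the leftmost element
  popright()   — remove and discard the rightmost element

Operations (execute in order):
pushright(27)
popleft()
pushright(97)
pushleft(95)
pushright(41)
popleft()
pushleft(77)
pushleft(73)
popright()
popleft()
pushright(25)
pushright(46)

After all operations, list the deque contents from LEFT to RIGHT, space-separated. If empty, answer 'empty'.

pushright(27): [27]
popleft(): []
pushright(97): [97]
pushleft(95): [95, 97]
pushright(41): [95, 97, 41]
popleft(): [97, 41]
pushleft(77): [77, 97, 41]
pushleft(73): [73, 77, 97, 41]
popright(): [73, 77, 97]
popleft(): [77, 97]
pushright(25): [77, 97, 25]
pushright(46): [77, 97, 25, 46]

Answer: 77 97 25 46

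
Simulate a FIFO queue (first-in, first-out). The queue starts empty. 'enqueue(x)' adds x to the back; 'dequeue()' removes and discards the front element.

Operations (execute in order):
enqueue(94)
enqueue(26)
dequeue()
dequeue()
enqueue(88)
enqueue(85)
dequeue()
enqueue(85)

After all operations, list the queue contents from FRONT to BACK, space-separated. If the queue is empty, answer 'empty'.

Answer: 85 85

Derivation:
enqueue(94): [94]
enqueue(26): [94, 26]
dequeue(): [26]
dequeue(): []
enqueue(88): [88]
enqueue(85): [88, 85]
dequeue(): [85]
enqueue(85): [85, 85]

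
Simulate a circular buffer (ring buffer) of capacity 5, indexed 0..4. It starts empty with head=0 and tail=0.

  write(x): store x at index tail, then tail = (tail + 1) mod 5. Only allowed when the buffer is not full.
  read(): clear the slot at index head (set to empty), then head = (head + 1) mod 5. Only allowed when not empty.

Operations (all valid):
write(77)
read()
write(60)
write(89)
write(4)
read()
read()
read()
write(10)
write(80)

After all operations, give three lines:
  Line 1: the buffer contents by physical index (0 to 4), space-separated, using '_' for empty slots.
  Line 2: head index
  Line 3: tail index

write(77): buf=[77 _ _ _ _], head=0, tail=1, size=1
read(): buf=[_ _ _ _ _], head=1, tail=1, size=0
write(60): buf=[_ 60 _ _ _], head=1, tail=2, size=1
write(89): buf=[_ 60 89 _ _], head=1, tail=3, size=2
write(4): buf=[_ 60 89 4 _], head=1, tail=4, size=3
read(): buf=[_ _ 89 4 _], head=2, tail=4, size=2
read(): buf=[_ _ _ 4 _], head=3, tail=4, size=1
read(): buf=[_ _ _ _ _], head=4, tail=4, size=0
write(10): buf=[_ _ _ _ 10], head=4, tail=0, size=1
write(80): buf=[80 _ _ _ 10], head=4, tail=1, size=2

Answer: 80 _ _ _ 10
4
1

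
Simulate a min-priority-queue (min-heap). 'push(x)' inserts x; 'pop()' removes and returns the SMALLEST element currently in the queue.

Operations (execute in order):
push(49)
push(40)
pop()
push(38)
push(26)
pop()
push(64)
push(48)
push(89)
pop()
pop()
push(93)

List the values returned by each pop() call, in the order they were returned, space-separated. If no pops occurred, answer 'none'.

push(49): heap contents = [49]
push(40): heap contents = [40, 49]
pop() → 40: heap contents = [49]
push(38): heap contents = [38, 49]
push(26): heap contents = [26, 38, 49]
pop() → 26: heap contents = [38, 49]
push(64): heap contents = [38, 49, 64]
push(48): heap contents = [38, 48, 49, 64]
push(89): heap contents = [38, 48, 49, 64, 89]
pop() → 38: heap contents = [48, 49, 64, 89]
pop() → 48: heap contents = [49, 64, 89]
push(93): heap contents = [49, 64, 89, 93]

Answer: 40 26 38 48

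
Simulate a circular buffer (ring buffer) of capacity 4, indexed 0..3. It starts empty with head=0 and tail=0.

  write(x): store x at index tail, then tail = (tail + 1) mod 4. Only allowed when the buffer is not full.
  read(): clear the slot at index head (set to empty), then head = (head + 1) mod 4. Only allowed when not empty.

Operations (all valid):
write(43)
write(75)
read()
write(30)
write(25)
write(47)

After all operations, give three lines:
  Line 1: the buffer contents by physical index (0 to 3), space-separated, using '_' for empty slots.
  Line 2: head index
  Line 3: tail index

write(43): buf=[43 _ _ _], head=0, tail=1, size=1
write(75): buf=[43 75 _ _], head=0, tail=2, size=2
read(): buf=[_ 75 _ _], head=1, tail=2, size=1
write(30): buf=[_ 75 30 _], head=1, tail=3, size=2
write(25): buf=[_ 75 30 25], head=1, tail=0, size=3
write(47): buf=[47 75 30 25], head=1, tail=1, size=4

Answer: 47 75 30 25
1
1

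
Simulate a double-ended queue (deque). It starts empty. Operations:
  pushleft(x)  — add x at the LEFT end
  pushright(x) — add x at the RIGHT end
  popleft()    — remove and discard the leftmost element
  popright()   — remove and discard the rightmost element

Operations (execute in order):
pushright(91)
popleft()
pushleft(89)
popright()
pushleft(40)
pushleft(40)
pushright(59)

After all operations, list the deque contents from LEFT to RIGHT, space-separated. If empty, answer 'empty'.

Answer: 40 40 59

Derivation:
pushright(91): [91]
popleft(): []
pushleft(89): [89]
popright(): []
pushleft(40): [40]
pushleft(40): [40, 40]
pushright(59): [40, 40, 59]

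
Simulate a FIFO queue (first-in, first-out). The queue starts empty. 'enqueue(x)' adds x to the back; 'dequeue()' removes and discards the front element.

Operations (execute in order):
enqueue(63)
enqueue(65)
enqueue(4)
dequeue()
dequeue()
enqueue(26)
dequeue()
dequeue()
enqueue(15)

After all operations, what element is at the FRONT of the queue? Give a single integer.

enqueue(63): queue = [63]
enqueue(65): queue = [63, 65]
enqueue(4): queue = [63, 65, 4]
dequeue(): queue = [65, 4]
dequeue(): queue = [4]
enqueue(26): queue = [4, 26]
dequeue(): queue = [26]
dequeue(): queue = []
enqueue(15): queue = [15]

Answer: 15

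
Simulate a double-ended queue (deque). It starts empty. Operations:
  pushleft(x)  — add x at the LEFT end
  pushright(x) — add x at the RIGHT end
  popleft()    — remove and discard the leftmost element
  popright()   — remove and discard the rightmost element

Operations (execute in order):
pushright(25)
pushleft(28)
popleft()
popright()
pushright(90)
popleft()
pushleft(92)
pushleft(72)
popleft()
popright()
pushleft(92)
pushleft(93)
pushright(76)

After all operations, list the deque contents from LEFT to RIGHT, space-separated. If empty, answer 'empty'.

pushright(25): [25]
pushleft(28): [28, 25]
popleft(): [25]
popright(): []
pushright(90): [90]
popleft(): []
pushleft(92): [92]
pushleft(72): [72, 92]
popleft(): [92]
popright(): []
pushleft(92): [92]
pushleft(93): [93, 92]
pushright(76): [93, 92, 76]

Answer: 93 92 76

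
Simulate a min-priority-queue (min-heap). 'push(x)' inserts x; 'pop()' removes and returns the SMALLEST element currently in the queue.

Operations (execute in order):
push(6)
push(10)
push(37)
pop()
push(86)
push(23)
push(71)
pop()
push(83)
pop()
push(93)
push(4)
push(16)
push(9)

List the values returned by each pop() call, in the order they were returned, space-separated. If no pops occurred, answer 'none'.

push(6): heap contents = [6]
push(10): heap contents = [6, 10]
push(37): heap contents = [6, 10, 37]
pop() → 6: heap contents = [10, 37]
push(86): heap contents = [10, 37, 86]
push(23): heap contents = [10, 23, 37, 86]
push(71): heap contents = [10, 23, 37, 71, 86]
pop() → 10: heap contents = [23, 37, 71, 86]
push(83): heap contents = [23, 37, 71, 83, 86]
pop() → 23: heap contents = [37, 71, 83, 86]
push(93): heap contents = [37, 71, 83, 86, 93]
push(4): heap contents = [4, 37, 71, 83, 86, 93]
push(16): heap contents = [4, 16, 37, 71, 83, 86, 93]
push(9): heap contents = [4, 9, 16, 37, 71, 83, 86, 93]

Answer: 6 10 23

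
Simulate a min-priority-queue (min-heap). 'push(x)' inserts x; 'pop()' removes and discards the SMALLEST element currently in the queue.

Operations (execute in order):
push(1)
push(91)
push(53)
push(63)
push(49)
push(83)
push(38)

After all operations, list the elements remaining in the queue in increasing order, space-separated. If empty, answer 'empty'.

Answer: 1 38 49 53 63 83 91

Derivation:
push(1): heap contents = [1]
push(91): heap contents = [1, 91]
push(53): heap contents = [1, 53, 91]
push(63): heap contents = [1, 53, 63, 91]
push(49): heap contents = [1, 49, 53, 63, 91]
push(83): heap contents = [1, 49, 53, 63, 83, 91]
push(38): heap contents = [1, 38, 49, 53, 63, 83, 91]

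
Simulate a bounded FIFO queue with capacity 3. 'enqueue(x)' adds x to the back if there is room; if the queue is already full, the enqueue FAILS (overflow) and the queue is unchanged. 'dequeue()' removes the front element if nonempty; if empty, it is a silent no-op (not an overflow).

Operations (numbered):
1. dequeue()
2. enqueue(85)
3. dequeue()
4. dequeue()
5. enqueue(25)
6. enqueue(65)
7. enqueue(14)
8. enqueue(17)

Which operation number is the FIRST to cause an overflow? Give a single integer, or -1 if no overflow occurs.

Answer: 8

Derivation:
1. dequeue(): empty, no-op, size=0
2. enqueue(85): size=1
3. dequeue(): size=0
4. dequeue(): empty, no-op, size=0
5. enqueue(25): size=1
6. enqueue(65): size=2
7. enqueue(14): size=3
8. enqueue(17): size=3=cap → OVERFLOW (fail)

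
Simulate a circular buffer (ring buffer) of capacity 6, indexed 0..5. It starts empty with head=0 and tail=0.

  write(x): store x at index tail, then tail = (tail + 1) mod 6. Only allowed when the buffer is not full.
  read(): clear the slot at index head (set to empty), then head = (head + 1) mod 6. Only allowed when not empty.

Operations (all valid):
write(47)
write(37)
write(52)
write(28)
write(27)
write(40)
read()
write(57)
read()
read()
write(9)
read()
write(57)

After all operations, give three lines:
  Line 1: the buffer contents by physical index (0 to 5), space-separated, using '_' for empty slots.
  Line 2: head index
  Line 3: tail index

Answer: 57 9 57 _ 27 40
4
3

Derivation:
write(47): buf=[47 _ _ _ _ _], head=0, tail=1, size=1
write(37): buf=[47 37 _ _ _ _], head=0, tail=2, size=2
write(52): buf=[47 37 52 _ _ _], head=0, tail=3, size=3
write(28): buf=[47 37 52 28 _ _], head=0, tail=4, size=4
write(27): buf=[47 37 52 28 27 _], head=0, tail=5, size=5
write(40): buf=[47 37 52 28 27 40], head=0, tail=0, size=6
read(): buf=[_ 37 52 28 27 40], head=1, tail=0, size=5
write(57): buf=[57 37 52 28 27 40], head=1, tail=1, size=6
read(): buf=[57 _ 52 28 27 40], head=2, tail=1, size=5
read(): buf=[57 _ _ 28 27 40], head=3, tail=1, size=4
write(9): buf=[57 9 _ 28 27 40], head=3, tail=2, size=5
read(): buf=[57 9 _ _ 27 40], head=4, tail=2, size=4
write(57): buf=[57 9 57 _ 27 40], head=4, tail=3, size=5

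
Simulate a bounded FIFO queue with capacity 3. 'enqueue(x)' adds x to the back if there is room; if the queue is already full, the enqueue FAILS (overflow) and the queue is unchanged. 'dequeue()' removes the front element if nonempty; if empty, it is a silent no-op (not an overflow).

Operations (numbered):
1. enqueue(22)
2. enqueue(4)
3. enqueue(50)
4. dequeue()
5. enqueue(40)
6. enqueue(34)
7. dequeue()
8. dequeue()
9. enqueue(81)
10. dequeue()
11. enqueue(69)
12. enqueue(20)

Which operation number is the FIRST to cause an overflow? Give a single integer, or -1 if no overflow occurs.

Answer: 6

Derivation:
1. enqueue(22): size=1
2. enqueue(4): size=2
3. enqueue(50): size=3
4. dequeue(): size=2
5. enqueue(40): size=3
6. enqueue(34): size=3=cap → OVERFLOW (fail)
7. dequeue(): size=2
8. dequeue(): size=1
9. enqueue(81): size=2
10. dequeue(): size=1
11. enqueue(69): size=2
12. enqueue(20): size=3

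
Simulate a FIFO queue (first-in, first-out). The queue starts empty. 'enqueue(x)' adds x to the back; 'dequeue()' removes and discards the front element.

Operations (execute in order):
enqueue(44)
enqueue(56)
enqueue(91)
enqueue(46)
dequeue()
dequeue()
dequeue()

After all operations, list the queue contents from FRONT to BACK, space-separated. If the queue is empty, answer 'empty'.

enqueue(44): [44]
enqueue(56): [44, 56]
enqueue(91): [44, 56, 91]
enqueue(46): [44, 56, 91, 46]
dequeue(): [56, 91, 46]
dequeue(): [91, 46]
dequeue(): [46]

Answer: 46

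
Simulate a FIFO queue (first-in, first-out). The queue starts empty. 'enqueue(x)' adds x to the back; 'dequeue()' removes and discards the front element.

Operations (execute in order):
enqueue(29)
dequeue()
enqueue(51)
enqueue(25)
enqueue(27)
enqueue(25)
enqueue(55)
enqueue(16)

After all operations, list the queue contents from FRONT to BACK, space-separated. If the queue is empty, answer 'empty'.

Answer: 51 25 27 25 55 16

Derivation:
enqueue(29): [29]
dequeue(): []
enqueue(51): [51]
enqueue(25): [51, 25]
enqueue(27): [51, 25, 27]
enqueue(25): [51, 25, 27, 25]
enqueue(55): [51, 25, 27, 25, 55]
enqueue(16): [51, 25, 27, 25, 55, 16]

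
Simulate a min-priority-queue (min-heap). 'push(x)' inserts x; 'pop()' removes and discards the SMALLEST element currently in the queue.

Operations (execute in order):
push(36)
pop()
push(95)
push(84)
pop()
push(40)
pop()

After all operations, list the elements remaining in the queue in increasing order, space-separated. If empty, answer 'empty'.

push(36): heap contents = [36]
pop() → 36: heap contents = []
push(95): heap contents = [95]
push(84): heap contents = [84, 95]
pop() → 84: heap contents = [95]
push(40): heap contents = [40, 95]
pop() → 40: heap contents = [95]

Answer: 95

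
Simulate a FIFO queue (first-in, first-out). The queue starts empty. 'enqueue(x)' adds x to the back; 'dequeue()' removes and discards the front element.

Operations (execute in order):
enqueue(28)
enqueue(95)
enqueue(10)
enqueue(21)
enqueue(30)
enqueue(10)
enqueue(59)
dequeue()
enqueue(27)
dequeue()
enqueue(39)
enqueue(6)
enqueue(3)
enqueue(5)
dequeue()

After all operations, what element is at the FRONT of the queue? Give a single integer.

enqueue(28): queue = [28]
enqueue(95): queue = [28, 95]
enqueue(10): queue = [28, 95, 10]
enqueue(21): queue = [28, 95, 10, 21]
enqueue(30): queue = [28, 95, 10, 21, 30]
enqueue(10): queue = [28, 95, 10, 21, 30, 10]
enqueue(59): queue = [28, 95, 10, 21, 30, 10, 59]
dequeue(): queue = [95, 10, 21, 30, 10, 59]
enqueue(27): queue = [95, 10, 21, 30, 10, 59, 27]
dequeue(): queue = [10, 21, 30, 10, 59, 27]
enqueue(39): queue = [10, 21, 30, 10, 59, 27, 39]
enqueue(6): queue = [10, 21, 30, 10, 59, 27, 39, 6]
enqueue(3): queue = [10, 21, 30, 10, 59, 27, 39, 6, 3]
enqueue(5): queue = [10, 21, 30, 10, 59, 27, 39, 6, 3, 5]
dequeue(): queue = [21, 30, 10, 59, 27, 39, 6, 3, 5]

Answer: 21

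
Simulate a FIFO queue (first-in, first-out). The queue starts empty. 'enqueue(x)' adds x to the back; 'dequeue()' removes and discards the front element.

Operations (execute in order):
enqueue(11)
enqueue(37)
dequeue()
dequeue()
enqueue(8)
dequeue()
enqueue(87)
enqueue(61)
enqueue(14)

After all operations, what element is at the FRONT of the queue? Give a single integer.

Answer: 87

Derivation:
enqueue(11): queue = [11]
enqueue(37): queue = [11, 37]
dequeue(): queue = [37]
dequeue(): queue = []
enqueue(8): queue = [8]
dequeue(): queue = []
enqueue(87): queue = [87]
enqueue(61): queue = [87, 61]
enqueue(14): queue = [87, 61, 14]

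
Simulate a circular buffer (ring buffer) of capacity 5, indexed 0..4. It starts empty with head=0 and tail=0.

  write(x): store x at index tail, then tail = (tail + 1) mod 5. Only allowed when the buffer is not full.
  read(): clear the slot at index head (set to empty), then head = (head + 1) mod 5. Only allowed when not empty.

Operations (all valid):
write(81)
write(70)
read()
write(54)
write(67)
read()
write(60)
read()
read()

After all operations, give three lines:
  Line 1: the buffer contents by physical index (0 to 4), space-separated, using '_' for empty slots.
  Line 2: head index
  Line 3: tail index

Answer: _ _ _ _ 60
4
0

Derivation:
write(81): buf=[81 _ _ _ _], head=0, tail=1, size=1
write(70): buf=[81 70 _ _ _], head=0, tail=2, size=2
read(): buf=[_ 70 _ _ _], head=1, tail=2, size=1
write(54): buf=[_ 70 54 _ _], head=1, tail=3, size=2
write(67): buf=[_ 70 54 67 _], head=1, tail=4, size=3
read(): buf=[_ _ 54 67 _], head=2, tail=4, size=2
write(60): buf=[_ _ 54 67 60], head=2, tail=0, size=3
read(): buf=[_ _ _ 67 60], head=3, tail=0, size=2
read(): buf=[_ _ _ _ 60], head=4, tail=0, size=1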